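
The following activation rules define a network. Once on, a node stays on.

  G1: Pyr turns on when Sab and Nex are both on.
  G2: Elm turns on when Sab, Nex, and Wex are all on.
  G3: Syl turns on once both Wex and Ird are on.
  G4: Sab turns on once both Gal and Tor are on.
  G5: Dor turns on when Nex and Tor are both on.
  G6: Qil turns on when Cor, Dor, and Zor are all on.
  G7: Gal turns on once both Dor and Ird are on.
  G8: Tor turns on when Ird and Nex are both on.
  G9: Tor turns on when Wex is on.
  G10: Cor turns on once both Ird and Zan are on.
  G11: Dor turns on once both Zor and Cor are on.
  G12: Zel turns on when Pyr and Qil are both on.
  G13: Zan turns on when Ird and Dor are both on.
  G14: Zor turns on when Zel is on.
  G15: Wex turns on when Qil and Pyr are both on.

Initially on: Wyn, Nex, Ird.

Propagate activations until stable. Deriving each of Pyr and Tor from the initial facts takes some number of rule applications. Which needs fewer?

Tor

Tor: G8: Ird and Nex on → Tor on. [1 rule application]
Pyr: G8: Ird and Nex on → Tor on. Nex and Tor are on, so Dor turns on (G5). G7: Dor and Ird on → Gal on. G4: Gal and Tor on → Sab on. Sab and Nex are on, so Pyr turns on (G1). [5 rule applications]
Tor needs fewer.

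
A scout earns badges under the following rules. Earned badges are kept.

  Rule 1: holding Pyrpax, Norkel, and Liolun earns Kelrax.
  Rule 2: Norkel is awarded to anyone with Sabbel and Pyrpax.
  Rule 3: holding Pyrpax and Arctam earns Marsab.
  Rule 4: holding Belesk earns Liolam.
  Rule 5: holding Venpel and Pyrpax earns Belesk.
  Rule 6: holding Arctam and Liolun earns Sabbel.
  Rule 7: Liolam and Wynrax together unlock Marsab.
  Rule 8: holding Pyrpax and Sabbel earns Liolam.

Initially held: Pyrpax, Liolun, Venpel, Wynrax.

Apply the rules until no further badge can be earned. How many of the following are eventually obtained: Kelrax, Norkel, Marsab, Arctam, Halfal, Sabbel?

1

With Venpel and Pyrpax, Belesk is earned (Rule 5).
With Belesk, Liolam is earned (Rule 4).
With Liolam and Wynrax, Marsab is earned (Rule 7).
Kelrax would need Pyrpax, Norkel, and Liolun (Rule 1), but Norkel is never earned.
Norkel would need Sabbel and Pyrpax (Rule 2), but Sabbel is never earned.
Marsab: reached.
No rule produces Arctam, and it is not given.
No rule produces Halfal, and it is not given.
Sabbel would need Arctam and Liolun (Rule 6), but Arctam is never earned.
Reached: Marsab — 1 of the 6.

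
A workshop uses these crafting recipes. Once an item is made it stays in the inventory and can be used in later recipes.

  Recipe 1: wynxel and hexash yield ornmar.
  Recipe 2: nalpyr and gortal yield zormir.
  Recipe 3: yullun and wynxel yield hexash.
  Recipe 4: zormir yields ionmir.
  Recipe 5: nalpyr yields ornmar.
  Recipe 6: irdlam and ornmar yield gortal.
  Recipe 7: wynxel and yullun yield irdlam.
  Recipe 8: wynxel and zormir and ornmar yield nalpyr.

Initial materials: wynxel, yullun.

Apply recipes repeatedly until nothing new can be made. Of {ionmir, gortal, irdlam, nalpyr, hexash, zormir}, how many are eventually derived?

3

wynxel and yullun → irdlam (Recipe 7).
yullun and wynxel → hexash (Recipe 3).
Using Recipe 1, wynxel and hexash make ornmar.
irdlam and ornmar → gortal (Recipe 6).
ionmir would need zormir (Recipe 4), but zormir is never obtained.
gortal: reached.
irdlam: reached.
nalpyr would need wynxel, zormir, and ornmar (Recipe 8), but zormir is never obtained.
hexash: reached.
zormir would need nalpyr and gortal (Recipe 2), but nalpyr is never obtained.
Reached: gortal, irdlam, and hexash — 3 of the 6.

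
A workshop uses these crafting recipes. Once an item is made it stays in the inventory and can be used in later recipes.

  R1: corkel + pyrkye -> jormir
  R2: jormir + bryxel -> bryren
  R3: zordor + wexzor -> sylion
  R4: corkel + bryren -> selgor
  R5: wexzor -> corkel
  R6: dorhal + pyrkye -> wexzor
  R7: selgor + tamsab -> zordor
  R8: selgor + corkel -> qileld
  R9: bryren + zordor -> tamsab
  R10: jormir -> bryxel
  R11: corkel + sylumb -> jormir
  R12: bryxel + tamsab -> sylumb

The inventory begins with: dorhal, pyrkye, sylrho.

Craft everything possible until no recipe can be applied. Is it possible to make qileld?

Using R6, dorhal and pyrkye make wexzor.
wexzor -> corkel (R5).
corkel + pyrkye -> jormir (R1).
Using R10, jormir makes bryxel.
jormir + bryxel -> bryren (R2).
corkel + bryren -> selgor (R4).
Using R8, selgor and corkel make qileld.

Yes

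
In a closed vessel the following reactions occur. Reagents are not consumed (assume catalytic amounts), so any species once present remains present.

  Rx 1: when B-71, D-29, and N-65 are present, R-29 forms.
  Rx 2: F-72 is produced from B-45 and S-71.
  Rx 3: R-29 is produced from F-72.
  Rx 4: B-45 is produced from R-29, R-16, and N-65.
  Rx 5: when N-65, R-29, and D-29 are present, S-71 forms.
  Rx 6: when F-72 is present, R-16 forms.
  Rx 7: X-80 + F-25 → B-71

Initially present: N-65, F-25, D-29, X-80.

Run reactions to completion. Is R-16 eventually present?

No

R-16 would need F-72 (Rx 6), but F-72 never forms.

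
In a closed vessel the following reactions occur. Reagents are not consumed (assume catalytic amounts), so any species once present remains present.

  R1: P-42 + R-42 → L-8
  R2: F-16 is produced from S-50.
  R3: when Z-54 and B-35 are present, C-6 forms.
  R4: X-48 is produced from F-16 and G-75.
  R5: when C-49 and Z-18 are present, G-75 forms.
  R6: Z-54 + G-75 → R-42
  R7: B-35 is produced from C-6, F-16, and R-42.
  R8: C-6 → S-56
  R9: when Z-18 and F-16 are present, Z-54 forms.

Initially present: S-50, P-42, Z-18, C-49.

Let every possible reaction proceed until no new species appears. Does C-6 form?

C-6 would need Z-54 and B-35 (R3), but B-35 never forms.

No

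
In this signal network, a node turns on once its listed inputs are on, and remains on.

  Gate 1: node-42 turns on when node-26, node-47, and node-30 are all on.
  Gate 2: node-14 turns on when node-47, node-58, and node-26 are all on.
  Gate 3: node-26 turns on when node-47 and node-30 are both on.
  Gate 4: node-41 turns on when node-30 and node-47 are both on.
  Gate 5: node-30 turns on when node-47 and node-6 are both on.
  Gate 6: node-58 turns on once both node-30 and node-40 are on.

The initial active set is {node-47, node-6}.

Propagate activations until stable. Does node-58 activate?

node-58 would need node-30 and node-40 (Gate 6), but node-40 never turns on.

No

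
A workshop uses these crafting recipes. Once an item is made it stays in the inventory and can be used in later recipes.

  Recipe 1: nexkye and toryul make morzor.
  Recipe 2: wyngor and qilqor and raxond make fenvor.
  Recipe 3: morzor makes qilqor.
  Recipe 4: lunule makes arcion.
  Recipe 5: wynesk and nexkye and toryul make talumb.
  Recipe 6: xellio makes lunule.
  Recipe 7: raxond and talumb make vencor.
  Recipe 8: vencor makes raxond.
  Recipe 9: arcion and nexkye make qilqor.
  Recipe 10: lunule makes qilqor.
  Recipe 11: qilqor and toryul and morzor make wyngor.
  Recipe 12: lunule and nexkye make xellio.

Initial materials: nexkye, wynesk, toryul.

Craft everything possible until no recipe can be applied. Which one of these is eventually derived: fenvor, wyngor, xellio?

Using Recipe 1, nexkye and toryul make morzor.
Using Recipe 3, morzor makes qilqor.
qilqor and toryul and morzor → wyngor (Recipe 11).
fenvor would need wyngor, qilqor, and raxond (Recipe 2), but raxond is never obtained. xellio would need lunule and nexkye (Recipe 12), but lunule is never obtained.

wyngor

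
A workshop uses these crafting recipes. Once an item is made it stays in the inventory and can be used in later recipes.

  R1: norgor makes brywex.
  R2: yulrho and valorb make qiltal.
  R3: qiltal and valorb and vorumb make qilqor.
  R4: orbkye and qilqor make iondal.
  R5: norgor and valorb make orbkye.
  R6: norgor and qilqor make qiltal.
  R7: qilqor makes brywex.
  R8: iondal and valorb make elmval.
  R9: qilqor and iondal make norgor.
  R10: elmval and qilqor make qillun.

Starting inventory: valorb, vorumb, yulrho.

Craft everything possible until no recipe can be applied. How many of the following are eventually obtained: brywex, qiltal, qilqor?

3

yulrho and valorb → qiltal (R2).
Using R3, qiltal, valorb, and vorumb make qilqor.
qilqor → brywex (R7).
brywex: reached.
qiltal: reached.
qilqor: reached.
All 3 are reached.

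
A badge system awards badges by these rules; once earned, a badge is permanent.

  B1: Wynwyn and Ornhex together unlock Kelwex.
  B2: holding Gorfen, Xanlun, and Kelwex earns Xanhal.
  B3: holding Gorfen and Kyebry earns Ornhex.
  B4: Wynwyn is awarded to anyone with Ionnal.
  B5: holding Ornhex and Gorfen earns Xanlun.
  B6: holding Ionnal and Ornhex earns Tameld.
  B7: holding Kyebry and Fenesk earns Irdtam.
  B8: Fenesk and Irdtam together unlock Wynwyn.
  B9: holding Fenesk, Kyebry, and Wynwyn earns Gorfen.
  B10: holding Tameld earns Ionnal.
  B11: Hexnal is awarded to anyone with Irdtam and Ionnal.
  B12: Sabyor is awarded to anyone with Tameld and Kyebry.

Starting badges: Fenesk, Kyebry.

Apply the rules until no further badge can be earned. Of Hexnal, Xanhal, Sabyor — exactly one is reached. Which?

Xanhal

With Kyebry and Fenesk, Irdtam is earned (B7).
With Fenesk and Irdtam, Wynwyn is earned (B8).
With Fenesk, Kyebry, and Wynwyn, Gorfen is earned (B9).
With Gorfen and Kyebry, Ornhex is earned (B3).
With Wynwyn and Ornhex, Kelwex is earned (B1).
With Ornhex and Gorfen, Xanlun is earned (B5).
With Gorfen, Xanlun, and Kelwex, Xanhal is earned (B2).
Hexnal would need Irdtam and Ionnal (B11), but Ionnal is never earned. Sabyor would need Tameld and Kyebry (B12), but Tameld is never earned.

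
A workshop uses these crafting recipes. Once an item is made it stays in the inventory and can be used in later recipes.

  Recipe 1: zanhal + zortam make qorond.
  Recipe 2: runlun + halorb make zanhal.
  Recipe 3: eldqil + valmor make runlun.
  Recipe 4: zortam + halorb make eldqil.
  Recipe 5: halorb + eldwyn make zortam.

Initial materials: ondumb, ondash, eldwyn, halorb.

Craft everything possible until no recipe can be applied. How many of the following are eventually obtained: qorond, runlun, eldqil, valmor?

1

Using Recipe 5, halorb and eldwyn make zortam.
Using Recipe 4, zortam and halorb make eldqil.
qorond would need zanhal and zortam (Recipe 1), but zanhal is never obtained.
runlun would need eldqil and valmor (Recipe 3), but valmor is never obtained.
eldqil: reached.
No rule produces valmor, and it is not given.
Reached: eldqil — 1 of the 4.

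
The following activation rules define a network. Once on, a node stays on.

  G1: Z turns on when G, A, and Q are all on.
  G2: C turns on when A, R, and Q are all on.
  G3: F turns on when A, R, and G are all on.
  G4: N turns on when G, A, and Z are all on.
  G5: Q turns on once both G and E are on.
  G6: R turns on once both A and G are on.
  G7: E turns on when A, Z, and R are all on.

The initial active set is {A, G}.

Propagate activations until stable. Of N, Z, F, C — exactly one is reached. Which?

F

G6: A and G on → R on.
G3: A, R, and G on → F on.
Z would need G, A, and Q (G1), but Q never turns on. N would need G, A, and Z (G4), but Z never turns on. C would need A, R, and Q (G2), but Q never turns on.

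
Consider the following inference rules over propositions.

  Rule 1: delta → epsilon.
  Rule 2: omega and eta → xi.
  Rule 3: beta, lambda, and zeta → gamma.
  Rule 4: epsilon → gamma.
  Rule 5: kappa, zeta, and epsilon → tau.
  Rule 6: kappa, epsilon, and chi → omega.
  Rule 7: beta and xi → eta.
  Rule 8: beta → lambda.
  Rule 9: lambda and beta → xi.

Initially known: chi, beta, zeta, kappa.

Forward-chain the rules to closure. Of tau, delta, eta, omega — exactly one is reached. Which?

eta

From beta, Rule 8 gives lambda.
From lambda and beta, Rule 9 gives xi.
From beta and xi, Rule 7 gives eta.
tau would need kappa, zeta, and epsilon (Rule 5), but epsilon is never established. omega would need kappa, epsilon, and chi (Rule 6), but epsilon is never established. No rule produces delta, and it is not given.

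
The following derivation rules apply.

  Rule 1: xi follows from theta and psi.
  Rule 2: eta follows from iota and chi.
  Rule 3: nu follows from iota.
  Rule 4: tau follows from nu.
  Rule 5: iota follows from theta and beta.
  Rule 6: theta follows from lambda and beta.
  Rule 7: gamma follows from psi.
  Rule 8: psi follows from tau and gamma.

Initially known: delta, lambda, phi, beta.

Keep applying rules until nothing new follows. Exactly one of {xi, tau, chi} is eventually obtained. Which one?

lambda and beta hold, so theta follows (Rule 6).
From theta and beta, Rule 5 gives iota.
iota holds, so nu follows (Rule 3).
From nu, Rule 4 gives tau.
xi would need theta and psi (Rule 1), but psi is never established. No rule produces chi, and it is not given.

tau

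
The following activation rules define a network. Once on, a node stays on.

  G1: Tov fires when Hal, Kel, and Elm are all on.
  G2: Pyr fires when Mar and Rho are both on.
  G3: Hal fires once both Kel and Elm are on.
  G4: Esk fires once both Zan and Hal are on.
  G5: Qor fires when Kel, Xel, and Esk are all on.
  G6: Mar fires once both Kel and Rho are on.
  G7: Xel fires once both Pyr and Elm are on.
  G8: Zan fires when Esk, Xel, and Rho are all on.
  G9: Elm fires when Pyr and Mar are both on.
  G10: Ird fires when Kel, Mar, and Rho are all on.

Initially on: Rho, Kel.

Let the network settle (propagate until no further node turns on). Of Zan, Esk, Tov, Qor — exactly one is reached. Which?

Kel and Rho are on, so Mar fires (G6).
G2: Mar and Rho on → Pyr on.
G9: Pyr and Mar on → Elm on.
Kel and Elm are on, so Hal fires (G3).
G1: Hal, Kel, and Elm on → Tov on.
Qor would need Kel, Xel, and Esk (G5), but Esk never turns on. Zan would need Esk, Xel, and Rho (G8), but Esk never turns on. Esk would need Zan and Hal (G4), but Zan never turns on.

Tov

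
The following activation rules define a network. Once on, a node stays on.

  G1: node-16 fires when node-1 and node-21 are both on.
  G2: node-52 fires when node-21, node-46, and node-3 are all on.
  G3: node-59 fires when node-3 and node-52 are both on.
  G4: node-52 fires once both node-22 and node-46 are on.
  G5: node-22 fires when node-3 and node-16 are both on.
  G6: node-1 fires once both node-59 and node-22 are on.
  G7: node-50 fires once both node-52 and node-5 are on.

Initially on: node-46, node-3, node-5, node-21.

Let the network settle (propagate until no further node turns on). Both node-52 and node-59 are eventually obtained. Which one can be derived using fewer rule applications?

node-52

node-52: G2: node-21, node-46, and node-3 on → node-52 on. [1 rule application]
node-59: node-21, node-46, and node-3 are on, so node-52 fires (G2). G3: node-3 and node-52 on → node-59 on. [2 rule applications]
node-52 needs fewer.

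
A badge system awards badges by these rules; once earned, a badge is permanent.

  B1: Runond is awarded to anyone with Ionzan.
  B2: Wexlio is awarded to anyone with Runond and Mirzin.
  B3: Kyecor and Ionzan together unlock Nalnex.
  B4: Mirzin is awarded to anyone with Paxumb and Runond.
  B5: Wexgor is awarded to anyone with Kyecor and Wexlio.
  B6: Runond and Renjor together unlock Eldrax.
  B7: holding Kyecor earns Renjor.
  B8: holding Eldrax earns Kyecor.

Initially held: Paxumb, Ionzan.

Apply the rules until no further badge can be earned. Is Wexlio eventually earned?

Yes

With Ionzan, Runond is earned (B1).
With Paxumb and Runond, Mirzin is earned (B4).
With Runond and Mirzin, Wexlio is earned (B2).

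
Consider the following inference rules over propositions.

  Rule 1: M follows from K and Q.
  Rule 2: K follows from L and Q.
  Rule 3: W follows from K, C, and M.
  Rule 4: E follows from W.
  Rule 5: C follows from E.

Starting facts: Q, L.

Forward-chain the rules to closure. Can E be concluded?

No

E would need W (Rule 4), but W is never established.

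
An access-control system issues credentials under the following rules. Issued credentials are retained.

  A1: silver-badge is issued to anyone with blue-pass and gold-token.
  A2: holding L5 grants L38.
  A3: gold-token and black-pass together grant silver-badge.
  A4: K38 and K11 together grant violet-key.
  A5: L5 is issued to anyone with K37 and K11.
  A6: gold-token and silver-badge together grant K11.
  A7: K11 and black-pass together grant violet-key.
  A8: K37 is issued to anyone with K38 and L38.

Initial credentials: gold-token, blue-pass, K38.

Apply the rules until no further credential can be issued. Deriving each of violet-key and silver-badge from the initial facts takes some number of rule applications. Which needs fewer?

silver-badge: Holding blue-pass and gold-token grants silver-badge (A1). [1 rule application]
violet-key: Holding blue-pass and gold-token grants silver-badge (A1). Holding gold-token and silver-badge grants K11 (A6). Holding K38 and K11 grants violet-key (A4). [3 rule applications]
silver-badge needs fewer.

silver-badge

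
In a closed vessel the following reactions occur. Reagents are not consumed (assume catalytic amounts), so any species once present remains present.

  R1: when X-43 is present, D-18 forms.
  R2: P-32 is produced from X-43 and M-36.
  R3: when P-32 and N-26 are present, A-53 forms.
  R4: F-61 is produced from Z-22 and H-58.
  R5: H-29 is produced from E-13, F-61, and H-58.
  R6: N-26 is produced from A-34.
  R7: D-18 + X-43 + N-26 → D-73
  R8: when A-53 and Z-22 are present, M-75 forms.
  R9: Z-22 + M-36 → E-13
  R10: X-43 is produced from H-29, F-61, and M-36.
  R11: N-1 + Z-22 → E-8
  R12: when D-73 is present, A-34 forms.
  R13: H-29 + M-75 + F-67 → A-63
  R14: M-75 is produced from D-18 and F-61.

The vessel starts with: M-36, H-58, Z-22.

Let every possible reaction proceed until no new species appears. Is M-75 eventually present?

Yes

Z-22 and H-58 present → F-61 forms (R4).
Z-22 and M-36 present → E-13 forms (R9).
E-13, F-61, and H-58 present → H-29 forms (R5).
H-29, F-61, and M-36 present → X-43 forms (R10).
X-43 present → D-18 forms (R1).
D-18 and F-61 present → M-75 forms (R14).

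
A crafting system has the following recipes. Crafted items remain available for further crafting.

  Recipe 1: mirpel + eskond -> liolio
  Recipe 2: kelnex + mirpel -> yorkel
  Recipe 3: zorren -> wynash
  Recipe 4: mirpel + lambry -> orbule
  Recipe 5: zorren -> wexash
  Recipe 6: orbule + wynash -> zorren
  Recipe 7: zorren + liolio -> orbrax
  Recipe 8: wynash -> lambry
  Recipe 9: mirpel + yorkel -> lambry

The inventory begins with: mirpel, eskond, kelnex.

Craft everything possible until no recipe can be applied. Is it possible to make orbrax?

No

orbrax would need zorren and liolio (Recipe 7), but zorren is never obtained.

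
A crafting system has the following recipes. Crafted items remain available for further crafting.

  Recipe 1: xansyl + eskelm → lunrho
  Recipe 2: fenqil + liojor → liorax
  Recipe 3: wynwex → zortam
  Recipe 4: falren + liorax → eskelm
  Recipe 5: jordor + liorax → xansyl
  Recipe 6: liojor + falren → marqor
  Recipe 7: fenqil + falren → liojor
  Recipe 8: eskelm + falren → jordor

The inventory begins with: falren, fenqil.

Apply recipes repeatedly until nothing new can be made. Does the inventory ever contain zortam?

No

zortam would need wynwex (Recipe 3), but wynwex is never obtained.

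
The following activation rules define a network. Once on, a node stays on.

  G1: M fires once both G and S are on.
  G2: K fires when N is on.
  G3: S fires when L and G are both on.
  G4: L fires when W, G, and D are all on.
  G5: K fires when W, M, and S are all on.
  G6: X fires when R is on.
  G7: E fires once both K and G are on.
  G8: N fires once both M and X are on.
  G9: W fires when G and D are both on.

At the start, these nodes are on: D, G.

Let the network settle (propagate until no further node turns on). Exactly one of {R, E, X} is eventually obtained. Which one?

E

G9: G and D on → W on.
G4: W, G, and D on → L on.
G3: L and G on → S on.
G and S are on, so M fires (G1).
W, M, and S are on, so K fires (G5).
K and G are on, so E fires (G7).
No rule produces R, and it is not given. X would need R (G6), but R never turns on.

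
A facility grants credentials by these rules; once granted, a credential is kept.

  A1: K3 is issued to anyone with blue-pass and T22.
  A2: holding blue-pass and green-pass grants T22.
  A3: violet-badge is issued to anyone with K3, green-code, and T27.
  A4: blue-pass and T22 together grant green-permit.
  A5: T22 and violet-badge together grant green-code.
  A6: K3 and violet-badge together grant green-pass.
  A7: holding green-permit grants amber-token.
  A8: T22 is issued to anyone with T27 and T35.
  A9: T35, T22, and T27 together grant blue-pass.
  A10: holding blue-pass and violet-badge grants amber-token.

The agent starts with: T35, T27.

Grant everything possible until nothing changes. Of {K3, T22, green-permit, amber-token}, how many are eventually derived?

4

Holding T27 and T35 grants T22 (A8).
Holding T35, T22, and T27 grants blue-pass (A9).
Holding blue-pass and T22 grants K3 (A1).
Holding blue-pass and T22 grants green-permit (A4).
Holding green-permit grants amber-token (A7).
K3: reached.
T22: reached.
green-permit: reached.
amber-token: reached.
All 4 are reached.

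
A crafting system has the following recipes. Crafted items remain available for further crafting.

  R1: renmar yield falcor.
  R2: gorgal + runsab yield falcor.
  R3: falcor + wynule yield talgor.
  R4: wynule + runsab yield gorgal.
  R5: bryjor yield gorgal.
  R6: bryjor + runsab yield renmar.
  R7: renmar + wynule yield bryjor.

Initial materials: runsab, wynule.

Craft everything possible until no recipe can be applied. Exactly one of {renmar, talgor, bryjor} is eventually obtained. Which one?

Using R4, wynule and runsab make gorgal.
Using R2, gorgal and runsab make falcor.
Using R3, falcor and wynule make talgor.
bryjor would need renmar and wynule (R7), but renmar is never obtained. renmar would need bryjor and runsab (R6), but bryjor is never obtained.

talgor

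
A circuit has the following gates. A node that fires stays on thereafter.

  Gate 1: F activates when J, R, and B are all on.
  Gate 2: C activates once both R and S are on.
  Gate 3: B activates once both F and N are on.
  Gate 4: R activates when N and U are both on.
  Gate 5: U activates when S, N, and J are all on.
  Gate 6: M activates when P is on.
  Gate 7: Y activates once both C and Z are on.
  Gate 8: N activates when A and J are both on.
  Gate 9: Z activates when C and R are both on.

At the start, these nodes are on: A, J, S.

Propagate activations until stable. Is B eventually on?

No

B would need F and N (Gate 3), but F never turns on.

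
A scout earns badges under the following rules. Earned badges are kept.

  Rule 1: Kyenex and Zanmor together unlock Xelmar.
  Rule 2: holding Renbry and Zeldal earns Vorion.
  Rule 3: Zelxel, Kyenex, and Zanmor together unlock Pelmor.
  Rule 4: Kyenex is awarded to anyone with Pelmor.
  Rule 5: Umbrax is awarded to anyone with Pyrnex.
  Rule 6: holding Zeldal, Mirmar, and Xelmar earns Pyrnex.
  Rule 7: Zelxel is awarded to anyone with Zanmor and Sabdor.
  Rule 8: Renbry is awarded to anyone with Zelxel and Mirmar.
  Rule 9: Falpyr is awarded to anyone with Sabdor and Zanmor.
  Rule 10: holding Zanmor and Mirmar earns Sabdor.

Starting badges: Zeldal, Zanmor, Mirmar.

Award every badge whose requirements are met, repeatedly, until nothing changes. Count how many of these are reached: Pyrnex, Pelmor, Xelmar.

0

Pyrnex would need Zeldal, Mirmar, and Xelmar (Rule 6), but Xelmar is never earned.
Pelmor would need Zelxel, Kyenex, and Zanmor (Rule 3), but Kyenex is never earned.
Xelmar would need Kyenex and Zanmor (Rule 1), but Kyenex is never earned.
None of the 3 are reached.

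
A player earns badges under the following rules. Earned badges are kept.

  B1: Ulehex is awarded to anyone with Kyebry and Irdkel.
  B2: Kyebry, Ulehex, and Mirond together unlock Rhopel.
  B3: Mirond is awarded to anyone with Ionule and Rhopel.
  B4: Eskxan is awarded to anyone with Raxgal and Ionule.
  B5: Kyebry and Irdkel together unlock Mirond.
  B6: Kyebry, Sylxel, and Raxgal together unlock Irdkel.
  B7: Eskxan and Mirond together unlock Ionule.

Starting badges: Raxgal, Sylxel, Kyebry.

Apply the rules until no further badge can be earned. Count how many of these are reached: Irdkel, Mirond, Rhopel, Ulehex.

4

With Kyebry, Sylxel, and Raxgal, Irdkel is earned (B6).
With Kyebry and Irdkel, Ulehex is earned (B1).
With Kyebry and Irdkel, Mirond is earned (B5).
With Kyebry, Ulehex, and Mirond, Rhopel is earned (B2).
Irdkel: reached.
Mirond: reached.
Rhopel: reached.
Ulehex: reached.
All 4 are reached.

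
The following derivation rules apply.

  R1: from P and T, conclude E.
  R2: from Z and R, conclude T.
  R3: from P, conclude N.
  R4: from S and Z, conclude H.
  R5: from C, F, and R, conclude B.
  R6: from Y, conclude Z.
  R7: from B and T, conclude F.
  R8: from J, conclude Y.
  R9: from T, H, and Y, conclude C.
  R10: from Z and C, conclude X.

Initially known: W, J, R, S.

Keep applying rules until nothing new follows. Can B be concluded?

B would need C, F, and R (R5), but F is never established.

No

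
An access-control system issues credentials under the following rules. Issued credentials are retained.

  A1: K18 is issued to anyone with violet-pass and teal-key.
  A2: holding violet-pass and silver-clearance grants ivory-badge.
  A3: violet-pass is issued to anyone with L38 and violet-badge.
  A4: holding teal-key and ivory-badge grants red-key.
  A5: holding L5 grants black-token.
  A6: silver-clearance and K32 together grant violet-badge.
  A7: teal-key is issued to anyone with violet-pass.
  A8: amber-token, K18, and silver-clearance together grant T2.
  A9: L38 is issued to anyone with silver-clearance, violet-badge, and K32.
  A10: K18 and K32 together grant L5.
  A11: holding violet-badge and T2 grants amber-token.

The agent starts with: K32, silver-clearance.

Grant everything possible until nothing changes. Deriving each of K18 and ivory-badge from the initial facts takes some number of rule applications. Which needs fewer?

ivory-badge: Holding silver-clearance and K32 grants violet-badge (A6). Holding silver-clearance, violet-badge, and K32 grants L38 (A9). Holding L38 and violet-badge grants violet-pass (A3). Holding violet-pass and silver-clearance grants ivory-badge (A2). [4 rule applications]
K18: Holding silver-clearance and K32 grants violet-badge (A6). Holding silver-clearance, violet-badge, and K32 grants L38 (A9). Holding L38 and violet-badge grants violet-pass (A3). Holding violet-pass grants teal-key (A7). Holding violet-pass and teal-key grants K18 (A1). [5 rule applications]
ivory-badge needs fewer.

ivory-badge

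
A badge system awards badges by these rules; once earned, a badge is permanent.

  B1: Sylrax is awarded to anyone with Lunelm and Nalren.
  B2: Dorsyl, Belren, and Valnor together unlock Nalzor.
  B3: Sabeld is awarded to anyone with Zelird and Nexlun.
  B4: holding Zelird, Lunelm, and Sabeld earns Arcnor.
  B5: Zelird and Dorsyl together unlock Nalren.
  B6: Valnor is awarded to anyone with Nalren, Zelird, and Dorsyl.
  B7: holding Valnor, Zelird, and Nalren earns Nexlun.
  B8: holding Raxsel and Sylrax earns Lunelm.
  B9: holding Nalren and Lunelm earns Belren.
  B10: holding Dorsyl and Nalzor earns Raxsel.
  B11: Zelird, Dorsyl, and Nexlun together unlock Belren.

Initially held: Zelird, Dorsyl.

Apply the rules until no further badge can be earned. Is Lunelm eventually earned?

Lunelm would need Raxsel and Sylrax (B8), but Sylrax is never earned.

No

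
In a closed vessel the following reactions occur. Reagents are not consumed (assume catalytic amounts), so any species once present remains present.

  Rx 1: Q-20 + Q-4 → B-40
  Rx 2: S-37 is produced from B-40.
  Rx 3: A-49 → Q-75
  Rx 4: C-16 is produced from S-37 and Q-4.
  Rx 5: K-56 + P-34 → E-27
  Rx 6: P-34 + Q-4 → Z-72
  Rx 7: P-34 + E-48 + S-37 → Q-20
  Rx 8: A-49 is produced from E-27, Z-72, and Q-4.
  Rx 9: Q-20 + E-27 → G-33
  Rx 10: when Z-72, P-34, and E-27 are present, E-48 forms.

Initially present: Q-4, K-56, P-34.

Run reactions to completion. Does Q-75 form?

K-56 and P-34 present → E-27 forms (Rx 5).
P-34 and Q-4 present → Z-72 forms (Rx 6).
E-27, Z-72, and Q-4 present → A-49 forms (Rx 8).
A-49 present → Q-75 forms (Rx 3).

Yes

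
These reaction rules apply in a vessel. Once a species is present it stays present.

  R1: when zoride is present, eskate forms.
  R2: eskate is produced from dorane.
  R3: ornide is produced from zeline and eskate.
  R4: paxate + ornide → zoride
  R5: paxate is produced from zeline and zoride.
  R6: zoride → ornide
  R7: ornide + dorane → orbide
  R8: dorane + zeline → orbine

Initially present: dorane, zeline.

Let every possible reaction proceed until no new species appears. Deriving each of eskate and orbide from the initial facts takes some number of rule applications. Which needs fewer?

eskate: dorane present → eskate forms (R2). [1 rule application]
orbide: dorane present → eskate forms (R2). zeline and eskate present → ornide forms (R3). ornide and dorane present → orbide forms (R7). [3 rule applications]
eskate needs fewer.

eskate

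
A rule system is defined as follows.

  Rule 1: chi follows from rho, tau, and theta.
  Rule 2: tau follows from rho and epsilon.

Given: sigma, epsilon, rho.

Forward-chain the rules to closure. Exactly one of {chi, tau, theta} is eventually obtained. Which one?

tau

rho and epsilon hold, so tau follows (Rule 2).
No rule produces theta, and it is not given. chi would need rho, tau, and theta (Rule 1), but theta is never established.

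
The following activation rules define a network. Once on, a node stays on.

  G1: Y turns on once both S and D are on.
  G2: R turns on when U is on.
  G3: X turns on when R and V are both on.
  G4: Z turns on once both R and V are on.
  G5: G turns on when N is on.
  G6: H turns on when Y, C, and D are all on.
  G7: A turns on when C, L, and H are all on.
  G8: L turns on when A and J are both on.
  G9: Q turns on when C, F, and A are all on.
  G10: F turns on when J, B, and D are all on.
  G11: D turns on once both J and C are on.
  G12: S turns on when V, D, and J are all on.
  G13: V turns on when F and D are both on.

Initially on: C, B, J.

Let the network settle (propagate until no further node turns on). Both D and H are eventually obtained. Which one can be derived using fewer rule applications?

D

D: J and C are on, so D turns on (G11). [1 rule application]
H: J and C are on, so D turns on (G11). J, B, and D are on, so F turns on (G10). F and D are on, so V turns on (G13). V, D, and J are on, so S turns on (G12). G1: S and D on → Y on. Y, C, and D are on, so H turns on (G6). [6 rule applications]
D needs fewer.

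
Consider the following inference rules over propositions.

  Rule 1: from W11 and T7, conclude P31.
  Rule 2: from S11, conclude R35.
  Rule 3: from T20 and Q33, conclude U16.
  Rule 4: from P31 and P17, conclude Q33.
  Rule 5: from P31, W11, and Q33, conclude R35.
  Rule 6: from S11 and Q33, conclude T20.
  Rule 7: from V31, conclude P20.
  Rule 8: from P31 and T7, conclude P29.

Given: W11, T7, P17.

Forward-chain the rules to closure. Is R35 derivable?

W11 and T7 hold, so P31 follows (Rule 1).
From P31 and P17, Rule 4 gives Q33.
P31, W11, and Q33 hold, so R35 follows (Rule 5).

Yes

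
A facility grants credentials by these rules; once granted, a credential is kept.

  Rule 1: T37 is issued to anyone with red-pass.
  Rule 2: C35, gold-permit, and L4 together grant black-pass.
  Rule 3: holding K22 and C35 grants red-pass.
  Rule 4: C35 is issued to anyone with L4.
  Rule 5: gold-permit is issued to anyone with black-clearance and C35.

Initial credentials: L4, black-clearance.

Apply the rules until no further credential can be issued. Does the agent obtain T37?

No

T37 would need red-pass (Rule 1), but red-pass is never granted.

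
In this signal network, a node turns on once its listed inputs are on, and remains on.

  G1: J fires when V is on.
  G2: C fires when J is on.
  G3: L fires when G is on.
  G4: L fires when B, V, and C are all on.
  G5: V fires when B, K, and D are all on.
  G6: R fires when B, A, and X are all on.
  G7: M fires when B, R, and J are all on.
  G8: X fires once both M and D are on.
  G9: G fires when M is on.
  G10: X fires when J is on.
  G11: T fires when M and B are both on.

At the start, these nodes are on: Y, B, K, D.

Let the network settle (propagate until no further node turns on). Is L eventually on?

B, K, and D are on, so V fires (G5).
V is on, so J fires (G1).
G2: J on → C on.
B, V, and C are on, so L fires (G4).

Yes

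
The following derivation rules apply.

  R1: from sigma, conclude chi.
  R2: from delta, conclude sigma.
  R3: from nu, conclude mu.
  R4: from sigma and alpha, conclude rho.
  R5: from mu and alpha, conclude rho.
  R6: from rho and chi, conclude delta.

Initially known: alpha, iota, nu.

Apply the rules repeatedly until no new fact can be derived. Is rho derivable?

nu holds, so mu follows (R3).
From mu and alpha, R5 gives rho.

Yes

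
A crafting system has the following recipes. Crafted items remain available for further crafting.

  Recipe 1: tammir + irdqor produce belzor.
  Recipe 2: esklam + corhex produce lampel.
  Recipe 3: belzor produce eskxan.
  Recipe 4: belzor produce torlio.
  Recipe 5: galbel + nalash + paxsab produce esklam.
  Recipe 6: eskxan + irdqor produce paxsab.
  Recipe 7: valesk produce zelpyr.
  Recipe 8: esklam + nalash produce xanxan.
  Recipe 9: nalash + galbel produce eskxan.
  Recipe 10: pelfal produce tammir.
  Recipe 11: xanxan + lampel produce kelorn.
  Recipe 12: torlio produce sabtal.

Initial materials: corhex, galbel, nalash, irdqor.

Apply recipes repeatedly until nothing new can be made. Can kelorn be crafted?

Yes

nalash + galbel → eskxan (Recipe 9).
eskxan + irdqor → paxsab (Recipe 6).
galbel + nalash + paxsab → esklam (Recipe 5).
esklam + nalash → xanxan (Recipe 8).
esklam + corhex → lampel (Recipe 2).
Using Recipe 11, xanxan and lampel make kelorn.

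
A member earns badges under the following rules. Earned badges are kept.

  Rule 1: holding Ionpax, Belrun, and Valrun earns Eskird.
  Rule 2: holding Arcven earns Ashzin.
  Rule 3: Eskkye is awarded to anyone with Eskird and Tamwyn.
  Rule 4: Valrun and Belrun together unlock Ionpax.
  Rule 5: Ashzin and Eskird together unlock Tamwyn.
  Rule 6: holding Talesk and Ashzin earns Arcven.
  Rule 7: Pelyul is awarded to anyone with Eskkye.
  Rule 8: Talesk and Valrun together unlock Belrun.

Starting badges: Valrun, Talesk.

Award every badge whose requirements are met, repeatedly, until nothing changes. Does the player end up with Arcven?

Arcven would need Talesk and Ashzin (Rule 6), but Ashzin is never earned.

No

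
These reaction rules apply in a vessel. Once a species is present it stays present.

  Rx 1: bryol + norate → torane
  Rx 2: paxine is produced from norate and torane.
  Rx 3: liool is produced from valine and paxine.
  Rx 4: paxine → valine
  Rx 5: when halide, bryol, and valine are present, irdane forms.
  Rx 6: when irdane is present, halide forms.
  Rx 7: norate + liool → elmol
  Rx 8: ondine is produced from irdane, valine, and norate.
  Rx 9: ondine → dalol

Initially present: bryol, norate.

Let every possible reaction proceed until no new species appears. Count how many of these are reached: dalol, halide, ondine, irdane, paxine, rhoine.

1

bryol and norate present → torane forms (Rx 1).
norate and torane present → paxine forms (Rx 2).
dalol would need ondine (Rx 9), but ondine never forms.
halide would need irdane (Rx 6), but irdane never forms.
ondine would need irdane, valine, and norate (Rx 8), but irdane never forms.
irdane would need halide, bryol, and valine (Rx 5), but halide never forms.
paxine: reached.
No rule produces rhoine, and it is not given.
Reached: paxine — 1 of the 6.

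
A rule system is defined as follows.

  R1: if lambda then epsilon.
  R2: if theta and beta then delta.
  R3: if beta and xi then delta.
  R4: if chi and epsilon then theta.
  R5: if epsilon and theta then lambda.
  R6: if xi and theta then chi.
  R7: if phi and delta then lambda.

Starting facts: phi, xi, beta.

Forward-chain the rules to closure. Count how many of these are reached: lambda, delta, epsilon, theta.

From beta and xi, R3 gives delta.
From phi and delta, R7 gives lambda.
lambda holds, so epsilon follows (R1).
lambda: reached.
delta: reached.
epsilon: reached.
theta would need chi and epsilon (R4), but chi is never established.
Reached: lambda, delta, and epsilon — 3 of the 4.

3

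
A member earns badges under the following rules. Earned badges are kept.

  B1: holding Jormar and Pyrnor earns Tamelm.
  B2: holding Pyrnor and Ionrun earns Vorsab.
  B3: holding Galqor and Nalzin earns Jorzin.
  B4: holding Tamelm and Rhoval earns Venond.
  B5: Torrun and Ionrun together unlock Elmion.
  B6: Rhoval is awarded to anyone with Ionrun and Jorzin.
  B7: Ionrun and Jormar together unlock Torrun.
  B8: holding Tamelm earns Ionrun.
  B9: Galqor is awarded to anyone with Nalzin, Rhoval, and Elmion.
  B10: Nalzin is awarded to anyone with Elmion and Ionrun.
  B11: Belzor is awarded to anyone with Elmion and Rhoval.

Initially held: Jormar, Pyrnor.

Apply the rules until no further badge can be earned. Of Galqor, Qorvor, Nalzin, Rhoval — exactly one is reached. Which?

Nalzin

With Jormar and Pyrnor, Tamelm is earned (B1).
With Tamelm, Ionrun is earned (B8).
With Ionrun and Jormar, Torrun is earned (B7).
With Torrun and Ionrun, Elmion is earned (B5).
With Elmion and Ionrun, Nalzin is earned (B10).
Rhoval would need Ionrun and Jorzin (B6), but Jorzin is never earned. Galqor would need Nalzin, Rhoval, and Elmion (B9), but Rhoval is never earned. No rule produces Qorvor, and it is not given.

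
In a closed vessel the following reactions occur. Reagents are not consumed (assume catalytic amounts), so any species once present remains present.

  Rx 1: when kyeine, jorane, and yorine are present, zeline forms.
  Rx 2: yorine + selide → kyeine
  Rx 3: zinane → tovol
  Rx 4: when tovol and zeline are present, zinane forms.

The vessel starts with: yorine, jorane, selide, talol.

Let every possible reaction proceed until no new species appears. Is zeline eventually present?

Yes

yorine and selide present → kyeine forms (Rx 2).
kyeine, jorane, and yorine present → zeline forms (Rx 1).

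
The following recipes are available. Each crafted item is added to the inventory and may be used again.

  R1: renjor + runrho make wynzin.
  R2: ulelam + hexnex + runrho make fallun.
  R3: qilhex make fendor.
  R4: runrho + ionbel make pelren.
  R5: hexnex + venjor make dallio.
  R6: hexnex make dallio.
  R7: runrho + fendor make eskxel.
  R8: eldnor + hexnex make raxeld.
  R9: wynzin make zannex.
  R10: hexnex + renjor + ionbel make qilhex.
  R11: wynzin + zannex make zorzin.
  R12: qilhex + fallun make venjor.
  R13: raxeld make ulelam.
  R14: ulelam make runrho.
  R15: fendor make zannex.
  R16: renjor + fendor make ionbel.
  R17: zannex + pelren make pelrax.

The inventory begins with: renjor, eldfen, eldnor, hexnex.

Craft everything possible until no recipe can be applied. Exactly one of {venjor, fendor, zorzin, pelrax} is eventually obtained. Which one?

zorzin

Using R8, eldnor and hexnex make raxeld.
Using R13, raxeld makes ulelam.
Using R14, ulelam makes runrho.
renjor + runrho → wynzin (R1).
Using R9, wynzin makes zannex.
wynzin + zannex → zorzin (R11).
pelrax would need zannex and pelren (R17), but pelren is never obtained. fendor would need qilhex (R3), but qilhex is never obtained. venjor would need qilhex and fallun (R12), but qilhex is never obtained.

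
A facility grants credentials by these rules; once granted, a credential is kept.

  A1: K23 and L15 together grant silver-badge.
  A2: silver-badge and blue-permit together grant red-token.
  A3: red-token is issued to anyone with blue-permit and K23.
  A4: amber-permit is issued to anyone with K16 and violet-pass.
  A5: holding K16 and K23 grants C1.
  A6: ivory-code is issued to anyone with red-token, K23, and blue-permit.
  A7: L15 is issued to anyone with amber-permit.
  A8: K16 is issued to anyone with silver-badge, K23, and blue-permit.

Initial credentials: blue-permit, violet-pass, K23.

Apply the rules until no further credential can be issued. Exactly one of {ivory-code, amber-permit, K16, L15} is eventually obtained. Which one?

Holding blue-permit and K23 grants red-token (A3).
Holding red-token, K23, and blue-permit grants ivory-code (A6).
K16 would need silver-badge, K23, and blue-permit (A8), but silver-badge is never granted. amber-permit would need K16 and violet-pass (A4), but K16 is never granted. L15 would need amber-permit (A7), but amber-permit is never granted.

ivory-code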